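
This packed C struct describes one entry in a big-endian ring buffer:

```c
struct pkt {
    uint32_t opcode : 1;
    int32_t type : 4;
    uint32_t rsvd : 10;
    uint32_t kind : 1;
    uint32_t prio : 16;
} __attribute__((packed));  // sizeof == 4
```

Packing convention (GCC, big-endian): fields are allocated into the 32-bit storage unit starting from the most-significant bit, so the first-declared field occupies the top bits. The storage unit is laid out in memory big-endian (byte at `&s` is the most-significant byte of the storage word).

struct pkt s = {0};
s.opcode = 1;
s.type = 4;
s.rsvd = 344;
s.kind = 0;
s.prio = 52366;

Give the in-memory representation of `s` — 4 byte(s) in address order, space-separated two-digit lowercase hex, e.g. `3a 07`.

opcode:1 = 1 → 0x1 << 31 → word 0x80000000
type:4 = 4 → 0x4 << 27 → word 0xa0000000
rsvd:10 = 344 → 0x158 << 17 → word 0xa2b00000
kind:1 = 0 → 0x0 << 16 → word 0xa2b00000
prio:16 = 52366 → 0xcc8e << 0 → word 0xa2b0cc8e
word = 0xa2b0cc8e → big-endian bytes:
  [0]=0xa2  [1]=0xb0  [2]=0xcc  [3]=0x8e

a2 b0 cc 8e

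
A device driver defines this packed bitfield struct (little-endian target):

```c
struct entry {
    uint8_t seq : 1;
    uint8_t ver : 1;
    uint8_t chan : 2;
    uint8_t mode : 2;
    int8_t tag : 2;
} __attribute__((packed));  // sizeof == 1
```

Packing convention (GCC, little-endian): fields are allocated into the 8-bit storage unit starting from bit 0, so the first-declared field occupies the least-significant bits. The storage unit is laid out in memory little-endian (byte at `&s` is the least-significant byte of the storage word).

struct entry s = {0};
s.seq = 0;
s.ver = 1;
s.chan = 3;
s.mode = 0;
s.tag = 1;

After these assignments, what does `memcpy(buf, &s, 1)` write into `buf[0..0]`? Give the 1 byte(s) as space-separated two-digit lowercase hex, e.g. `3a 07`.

[0+:1] seq=0 & 0x1 = 0x0; word=0x00
[1+:1] ver=1 & 0x1 = 0x1; word=0x02
[2+:2] chan=3 & 0x3 = 0x3; word=0x0e
[4+:2] mode=0 & 0x3 = 0x0; word=0x0e
[6+:2] tag=1 & 0x3 = 0x1; word=0x4e
word = 0x4e → little-endian bytes:
  [0]=0x4e

4e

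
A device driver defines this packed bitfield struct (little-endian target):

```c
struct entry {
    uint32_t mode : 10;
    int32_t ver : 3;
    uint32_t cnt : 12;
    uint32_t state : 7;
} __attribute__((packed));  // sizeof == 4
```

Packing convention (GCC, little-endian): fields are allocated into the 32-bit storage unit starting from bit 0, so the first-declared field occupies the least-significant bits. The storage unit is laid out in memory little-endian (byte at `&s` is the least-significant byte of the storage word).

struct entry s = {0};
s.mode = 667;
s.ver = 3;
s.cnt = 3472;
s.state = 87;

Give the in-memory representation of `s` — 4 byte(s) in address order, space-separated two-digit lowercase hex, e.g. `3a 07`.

9b 0e b2 af

mode (10b) val=667 bits=0x29b at bit 0: 0x0000029b
ver (3b) val=3 bits=0x3 at bit 10: 0x00000e9b
cnt (12b) val=3472 bits=0xd90 at bit 13: 0x01b20e9b
state (7b) val=87 bits=0x57 at bit 25: 0xafb20e9b
word = 0xafb20e9b → little-endian bytes:
  [0]=0x9b  [1]=0x0e  [2]=0xb2  [3]=0xaf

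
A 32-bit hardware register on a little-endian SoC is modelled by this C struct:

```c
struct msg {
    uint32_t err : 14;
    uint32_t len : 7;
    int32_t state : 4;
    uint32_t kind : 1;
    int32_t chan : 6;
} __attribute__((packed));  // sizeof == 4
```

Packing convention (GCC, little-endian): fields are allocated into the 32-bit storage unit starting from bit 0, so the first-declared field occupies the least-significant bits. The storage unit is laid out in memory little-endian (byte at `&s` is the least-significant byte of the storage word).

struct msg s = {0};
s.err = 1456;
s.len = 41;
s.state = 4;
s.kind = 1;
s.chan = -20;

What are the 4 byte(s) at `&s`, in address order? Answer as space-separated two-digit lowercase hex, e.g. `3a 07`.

b0 45 8a b2

err:14 = 1456 → 0x5b0 << 0 → word 0x000005b0
len:7 = 41 → 0x29 << 14 → word 0x000a45b0
state:4 = 4 → 0x4 << 21 → word 0x008a45b0
kind:1 = 1 → 0x1 << 25 → word 0x028a45b0
chan:6 = -20 → 0x2c << 26 → word 0xb28a45b0
word = 0xb28a45b0 → little-endian bytes:
  [0]=0xb0  [1]=0x45  [2]=0x8a  [3]=0xb2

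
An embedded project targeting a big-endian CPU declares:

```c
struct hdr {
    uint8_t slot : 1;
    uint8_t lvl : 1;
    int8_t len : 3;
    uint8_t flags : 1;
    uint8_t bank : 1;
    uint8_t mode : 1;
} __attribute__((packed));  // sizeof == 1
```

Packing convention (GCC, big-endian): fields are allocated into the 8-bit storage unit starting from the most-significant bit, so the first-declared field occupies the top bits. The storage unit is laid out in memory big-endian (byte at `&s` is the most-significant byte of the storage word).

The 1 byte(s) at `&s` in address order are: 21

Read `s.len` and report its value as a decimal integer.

[0]=0x21 (big-endian) → word 0x21
slot [7+:1] = (word>>7) & 0x1 = 0
lvl [6+:1] = (word>>6) & 0x1 = 0
len [3+:3] = (word>>3) & 0x7 = 4  ←
flags [2+:1] = (word>>2) & 0x1 = 0
bank [1+:1] = (word>>1) & 0x1 = 0
mode [0+:1] = (word>>0) & 0x1 = 1
len signed 3b, MSB=1: 4 - 8 = -4

-4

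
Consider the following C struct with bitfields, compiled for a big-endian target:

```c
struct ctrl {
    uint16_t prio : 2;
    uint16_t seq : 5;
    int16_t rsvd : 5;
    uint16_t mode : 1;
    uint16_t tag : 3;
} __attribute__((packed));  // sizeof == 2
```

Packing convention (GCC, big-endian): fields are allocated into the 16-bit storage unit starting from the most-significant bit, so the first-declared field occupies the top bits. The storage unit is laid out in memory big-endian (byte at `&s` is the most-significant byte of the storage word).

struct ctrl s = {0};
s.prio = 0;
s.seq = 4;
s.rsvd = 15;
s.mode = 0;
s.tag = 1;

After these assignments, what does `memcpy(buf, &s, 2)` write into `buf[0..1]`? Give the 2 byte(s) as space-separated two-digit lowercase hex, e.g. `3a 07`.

08 f1

prio:2 = 0 → 0x0 << 14 → word 0x0000
seq:5 = 4 → 0x4 << 9 → word 0x0800
rsvd:5 = 15 → 0xf << 4 → word 0x08f0
mode:1 = 0 → 0x0 << 3 → word 0x08f0
tag:3 = 1 → 0x1 << 0 → word 0x08f1
word = 0x08f1 → big-endian bytes:
  [0]=0x08  [1]=0xf1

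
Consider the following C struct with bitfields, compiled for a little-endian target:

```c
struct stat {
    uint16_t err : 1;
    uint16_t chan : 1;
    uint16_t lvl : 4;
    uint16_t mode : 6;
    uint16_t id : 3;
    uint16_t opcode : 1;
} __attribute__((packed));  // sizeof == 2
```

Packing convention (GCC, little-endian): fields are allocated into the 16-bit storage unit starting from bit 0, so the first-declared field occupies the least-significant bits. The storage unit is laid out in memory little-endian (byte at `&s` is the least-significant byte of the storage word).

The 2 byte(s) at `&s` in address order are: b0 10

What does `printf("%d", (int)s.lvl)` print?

12

[0]=0xb0 [1]=0x10 (little-endian) → word 0x10b0
err:1 @ bit 0 → (0x10b0>>0)&0x1 = 0x0
chan:1 @ bit 1 → (0x10b0>>1)&0x1 = 0x0
lvl:4 @ bit 2 → (0x10b0>>2)&0xf = 0xc  ←
mode:6 @ bit 6 → (0x10b0>>6)&0x3f = 0x2
id:3 @ bit 12 → (0x10b0>>12)&0x7 = 0x1
opcode:1 @ bit 15 → (0x10b0>>15)&0x1 = 0x0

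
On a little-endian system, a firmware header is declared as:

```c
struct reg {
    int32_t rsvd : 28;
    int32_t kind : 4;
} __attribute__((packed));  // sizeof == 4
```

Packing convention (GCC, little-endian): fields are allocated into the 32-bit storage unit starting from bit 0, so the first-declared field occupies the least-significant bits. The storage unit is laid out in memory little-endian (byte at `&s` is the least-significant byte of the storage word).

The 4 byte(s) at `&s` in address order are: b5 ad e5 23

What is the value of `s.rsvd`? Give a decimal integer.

[0]=0xb5 [1]=0xad [2]=0xe5 [3]=0x23 (little-endian) → word 0x23e5adb5
rsvd:28 @ bit 0 → (0x23e5adb5>>0)&0xfffffff = 0x3e5adb5  ←
kind:4 @ bit 28 → (0x23e5adb5>>28)&0xf = 0x2
rsvd signed 28b, MSB=0: value = 65383861

65383861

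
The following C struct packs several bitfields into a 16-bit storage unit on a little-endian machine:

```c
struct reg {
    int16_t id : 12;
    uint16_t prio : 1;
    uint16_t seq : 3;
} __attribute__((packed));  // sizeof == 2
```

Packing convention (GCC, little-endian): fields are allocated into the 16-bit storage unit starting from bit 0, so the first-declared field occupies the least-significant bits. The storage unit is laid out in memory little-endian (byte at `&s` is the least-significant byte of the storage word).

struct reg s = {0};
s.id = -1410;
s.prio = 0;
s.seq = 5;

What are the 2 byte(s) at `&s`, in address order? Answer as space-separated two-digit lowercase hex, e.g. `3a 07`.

id:12 = -1410 → 0xa7e << 0 → word 0x0a7e
prio:1 = 0 → 0x0 << 12 → word 0x0a7e
seq:3 = 5 → 0x5 << 13 → word 0xaa7e
word = 0xaa7e → little-endian bytes:
  [0]=0x7e  [1]=0xaa

7e aa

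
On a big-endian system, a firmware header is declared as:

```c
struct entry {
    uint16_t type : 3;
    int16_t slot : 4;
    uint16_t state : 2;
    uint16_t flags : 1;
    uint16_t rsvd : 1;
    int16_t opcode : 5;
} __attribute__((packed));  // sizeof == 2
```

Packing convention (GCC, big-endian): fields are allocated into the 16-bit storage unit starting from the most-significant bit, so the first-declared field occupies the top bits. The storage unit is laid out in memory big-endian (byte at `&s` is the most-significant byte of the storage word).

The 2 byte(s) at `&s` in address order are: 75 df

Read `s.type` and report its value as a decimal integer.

[0]=0x75 [1]=0xdf (big-endian) → word 0x75df
type [13+:3] = (word>>13) & 0x7 = 3  ←
slot [9+:4] = (word>>9) & 0xf = 10
state [7+:2] = (word>>7) & 0x3 = 3
flags [6+:1] = (word>>6) & 0x1 = 1
rsvd [5+:1] = (word>>5) & 0x1 = 0
opcode [0+:5] = (word>>0) & 0x1f = 31

3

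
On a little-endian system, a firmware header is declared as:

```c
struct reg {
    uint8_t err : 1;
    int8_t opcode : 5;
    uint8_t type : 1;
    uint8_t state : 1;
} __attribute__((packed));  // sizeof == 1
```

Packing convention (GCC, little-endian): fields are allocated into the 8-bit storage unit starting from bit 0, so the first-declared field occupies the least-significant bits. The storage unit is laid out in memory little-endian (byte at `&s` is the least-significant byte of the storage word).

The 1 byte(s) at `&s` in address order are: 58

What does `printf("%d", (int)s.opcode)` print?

[0]=0x58 (little-endian) → word 0x58
err:1 @ bit 0 → (0x58>>0)&0x1 = 0x0
opcode:5 @ bit 1 → (0x58>>1)&0x1f = 0xc  ←
type:1 @ bit 6 → (0x58>>6)&0x1 = 0x1
state:1 @ bit 7 → (0x58>>7)&0x1 = 0x0
opcode signed 5b, MSB=0: value = 12

12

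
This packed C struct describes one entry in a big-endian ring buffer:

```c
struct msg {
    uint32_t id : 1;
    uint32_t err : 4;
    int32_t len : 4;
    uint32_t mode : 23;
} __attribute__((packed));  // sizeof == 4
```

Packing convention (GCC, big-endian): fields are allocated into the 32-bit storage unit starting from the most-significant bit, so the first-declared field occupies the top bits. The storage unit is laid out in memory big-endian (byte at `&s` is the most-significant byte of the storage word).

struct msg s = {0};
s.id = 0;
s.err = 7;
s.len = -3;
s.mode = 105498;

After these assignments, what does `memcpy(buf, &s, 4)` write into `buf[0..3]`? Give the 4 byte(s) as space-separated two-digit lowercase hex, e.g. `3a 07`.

id (1b) val=0 bits=0x0 at bit 31: 0x00000000
err (4b) val=7 bits=0x7 at bit 27: 0x38000000
len (4b) val=-3 bits=0xd at bit 23: 0x3e800000
mode (23b) val=105498 bits=0x19c1a at bit 0: 0x3e819c1a
word = 0x3e819c1a → big-endian bytes:
  [0]=0x3e  [1]=0x81  [2]=0x9c  [3]=0x1a

3e 81 9c 1a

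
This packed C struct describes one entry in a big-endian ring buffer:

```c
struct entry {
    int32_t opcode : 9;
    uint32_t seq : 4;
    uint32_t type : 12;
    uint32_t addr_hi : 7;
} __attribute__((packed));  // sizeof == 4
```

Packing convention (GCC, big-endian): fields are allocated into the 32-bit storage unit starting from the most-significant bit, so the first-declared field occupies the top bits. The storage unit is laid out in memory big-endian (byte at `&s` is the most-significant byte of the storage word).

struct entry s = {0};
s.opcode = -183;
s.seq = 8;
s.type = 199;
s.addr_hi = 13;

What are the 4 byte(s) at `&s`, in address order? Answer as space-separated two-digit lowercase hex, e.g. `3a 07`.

a4 c0 63 8d

[23+:9] opcode=-183 & 0x1ff = 0x149; word=0xa4800000
[19+:4] seq=8 & 0xf = 0x8; word=0xa4c00000
[7+:12] type=199 & 0xfff = 0xc7; word=0xa4c06380
[0+:7] addr_hi=13 & 0x7f = 0xd; word=0xa4c0638d
word = 0xa4c0638d → big-endian bytes:
  [0]=0xa4  [1]=0xc0  [2]=0x63  [3]=0x8d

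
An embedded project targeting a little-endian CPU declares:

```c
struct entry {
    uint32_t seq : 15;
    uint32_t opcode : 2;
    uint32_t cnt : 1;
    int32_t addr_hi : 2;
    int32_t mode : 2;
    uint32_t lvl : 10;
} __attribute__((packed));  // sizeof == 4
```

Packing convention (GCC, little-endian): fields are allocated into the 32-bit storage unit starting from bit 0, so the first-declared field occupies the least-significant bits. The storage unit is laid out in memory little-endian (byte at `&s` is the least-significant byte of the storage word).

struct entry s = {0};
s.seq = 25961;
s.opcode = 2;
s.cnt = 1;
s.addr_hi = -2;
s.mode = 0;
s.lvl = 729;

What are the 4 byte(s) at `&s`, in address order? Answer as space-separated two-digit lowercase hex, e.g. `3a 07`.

[0+:15] seq=25961 & 0x7fff = 0x6569; word=0x00006569
[15+:2] opcode=2 & 0x3 = 0x2; word=0x00016569
[17+:1] cnt=1 & 0x1 = 0x1; word=0x00036569
[18+:2] addr_hi=-2 & 0x3 = 0x2; word=0x000b6569
[20+:2] mode=0 & 0x3 = 0x0; word=0x000b6569
[22+:10] lvl=729 & 0x3ff = 0x2d9; word=0xb64b6569
word = 0xb64b6569 → little-endian bytes:
  [0]=0x69  [1]=0x65  [2]=0x4b  [3]=0xb6

69 65 4b b6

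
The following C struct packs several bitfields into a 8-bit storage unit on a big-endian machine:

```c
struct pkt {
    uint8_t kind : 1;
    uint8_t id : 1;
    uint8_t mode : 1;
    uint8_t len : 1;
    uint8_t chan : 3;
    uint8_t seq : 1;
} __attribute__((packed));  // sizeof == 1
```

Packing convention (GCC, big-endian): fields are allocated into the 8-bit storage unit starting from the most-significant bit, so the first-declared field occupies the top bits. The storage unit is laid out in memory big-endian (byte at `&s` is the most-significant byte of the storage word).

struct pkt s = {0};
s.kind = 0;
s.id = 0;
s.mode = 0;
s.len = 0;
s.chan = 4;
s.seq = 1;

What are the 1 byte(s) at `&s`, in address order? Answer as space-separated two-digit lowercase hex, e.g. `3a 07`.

09

kind (1b) val=0 bits=0x0 at bit 7: 0x00
id (1b) val=0 bits=0x0 at bit 6: 0x00
mode (1b) val=0 bits=0x0 at bit 5: 0x00
len (1b) val=0 bits=0x0 at bit 4: 0x00
chan (3b) val=4 bits=0x4 at bit 1: 0x08
seq (1b) val=1 bits=0x1 at bit 0: 0x09
word = 0x09 → big-endian bytes:
  [0]=0x09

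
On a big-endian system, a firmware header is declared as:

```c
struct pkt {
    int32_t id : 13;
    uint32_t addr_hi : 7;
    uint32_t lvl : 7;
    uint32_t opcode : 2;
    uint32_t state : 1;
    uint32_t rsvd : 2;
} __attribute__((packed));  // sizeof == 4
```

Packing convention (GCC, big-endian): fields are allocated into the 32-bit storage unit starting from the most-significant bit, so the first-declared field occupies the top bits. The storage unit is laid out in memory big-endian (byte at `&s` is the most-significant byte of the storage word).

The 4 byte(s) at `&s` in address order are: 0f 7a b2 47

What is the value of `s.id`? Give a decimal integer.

495

[0]=0x0f [1]=0x7a [2]=0xb2 [3]=0x47 (big-endian) → word 0x0f7ab247
id:13 @ bit 19 → (0x0f7ab247>>19)&0x1fff = 0x1ef  ←
addr_hi:7 @ bit 12 → (0x0f7ab247>>12)&0x7f = 0x2b
lvl:7 @ bit 5 → (0x0f7ab247>>5)&0x7f = 0x12
opcode:2 @ bit 3 → (0x0f7ab247>>3)&0x3 = 0x0
state:1 @ bit 2 → (0x0f7ab247>>2)&0x1 = 0x1
rsvd:2 @ bit 0 → (0x0f7ab247>>0)&0x3 = 0x3
id signed 13b, MSB=0: value = 495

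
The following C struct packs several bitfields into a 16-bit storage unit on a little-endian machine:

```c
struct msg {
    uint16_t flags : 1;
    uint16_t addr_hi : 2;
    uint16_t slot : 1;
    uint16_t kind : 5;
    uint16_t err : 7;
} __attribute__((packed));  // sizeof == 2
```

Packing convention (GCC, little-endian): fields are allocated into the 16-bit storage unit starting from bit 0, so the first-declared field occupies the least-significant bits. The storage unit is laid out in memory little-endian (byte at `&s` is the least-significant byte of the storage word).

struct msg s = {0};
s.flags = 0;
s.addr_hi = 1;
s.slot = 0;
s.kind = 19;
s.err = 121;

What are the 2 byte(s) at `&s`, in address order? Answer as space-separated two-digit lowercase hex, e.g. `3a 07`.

32 f3

[0+:1] flags=0 & 0x1 = 0x0; word=0x0000
[1+:2] addr_hi=1 & 0x3 = 0x1; word=0x0002
[3+:1] slot=0 & 0x1 = 0x0; word=0x0002
[4+:5] kind=19 & 0x1f = 0x13; word=0x0132
[9+:7] err=121 & 0x7f = 0x79; word=0xf332
word = 0xf332 → little-endian bytes:
  [0]=0x32  [1]=0xf3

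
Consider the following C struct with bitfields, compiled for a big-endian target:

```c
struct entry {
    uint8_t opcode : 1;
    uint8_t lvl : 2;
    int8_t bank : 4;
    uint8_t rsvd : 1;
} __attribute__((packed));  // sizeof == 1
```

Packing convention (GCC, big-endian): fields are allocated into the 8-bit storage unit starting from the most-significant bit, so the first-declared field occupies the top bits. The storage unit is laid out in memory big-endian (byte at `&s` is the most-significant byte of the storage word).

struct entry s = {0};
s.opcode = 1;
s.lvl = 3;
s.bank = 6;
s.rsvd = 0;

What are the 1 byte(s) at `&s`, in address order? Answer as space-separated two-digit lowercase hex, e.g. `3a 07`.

[7+:1] opcode=1 & 0x1 = 0x1; word=0x80
[5+:2] lvl=3 & 0x3 = 0x3; word=0xe0
[1+:4] bank=6 & 0xf = 0x6; word=0xec
[0+:1] rsvd=0 & 0x1 = 0x0; word=0xec
word = 0xec → big-endian bytes:
  [0]=0xec

ec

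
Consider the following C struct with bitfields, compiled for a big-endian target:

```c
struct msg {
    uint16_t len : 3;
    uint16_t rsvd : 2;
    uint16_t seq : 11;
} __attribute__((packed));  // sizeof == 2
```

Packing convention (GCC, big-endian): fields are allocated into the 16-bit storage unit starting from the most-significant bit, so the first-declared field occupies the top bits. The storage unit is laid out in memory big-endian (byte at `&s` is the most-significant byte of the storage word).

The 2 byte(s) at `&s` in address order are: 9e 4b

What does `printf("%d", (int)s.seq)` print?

[0]=0x9e [1]=0x4b (big-endian) → word 0x9e4b
len [13+:3] = (word>>13) & 0x7 = 4
rsvd [11+:2] = (word>>11) & 0x3 = 3
seq [0+:11] = (word>>0) & 0x7ff = 1611  ←

1611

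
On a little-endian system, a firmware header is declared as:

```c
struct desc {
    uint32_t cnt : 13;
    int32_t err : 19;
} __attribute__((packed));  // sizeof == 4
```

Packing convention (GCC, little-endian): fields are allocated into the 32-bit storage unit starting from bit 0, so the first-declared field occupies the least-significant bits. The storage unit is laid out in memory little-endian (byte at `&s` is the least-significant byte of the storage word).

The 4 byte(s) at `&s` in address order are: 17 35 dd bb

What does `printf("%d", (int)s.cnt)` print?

5399

[0]=0x17 [1]=0x35 [2]=0xdd [3]=0xbb (little-endian) → word 0xbbdd3517
cnt [0+:13] = (word>>0) & 0x1fff = 5399  ←
err [13+:19] = (word>>13) & 0x7ffff = 384745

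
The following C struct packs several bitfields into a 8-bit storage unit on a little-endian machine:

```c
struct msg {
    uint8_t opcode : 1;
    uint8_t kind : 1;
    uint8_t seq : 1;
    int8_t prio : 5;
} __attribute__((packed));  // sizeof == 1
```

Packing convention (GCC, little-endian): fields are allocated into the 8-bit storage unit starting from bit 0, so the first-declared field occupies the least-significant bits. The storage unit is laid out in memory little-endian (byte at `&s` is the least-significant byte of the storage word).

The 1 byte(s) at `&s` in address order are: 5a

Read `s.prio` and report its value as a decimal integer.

11

[0]=0x5a (little-endian) → word 0x5a
opcode [0+:1] = (word>>0) & 0x1 = 0
kind [1+:1] = (word>>1) & 0x1 = 1
seq [2+:1] = (word>>2) & 0x1 = 0
prio [3+:5] = (word>>3) & 0x1f = 11  ←
prio signed 5b, MSB=0: value = 11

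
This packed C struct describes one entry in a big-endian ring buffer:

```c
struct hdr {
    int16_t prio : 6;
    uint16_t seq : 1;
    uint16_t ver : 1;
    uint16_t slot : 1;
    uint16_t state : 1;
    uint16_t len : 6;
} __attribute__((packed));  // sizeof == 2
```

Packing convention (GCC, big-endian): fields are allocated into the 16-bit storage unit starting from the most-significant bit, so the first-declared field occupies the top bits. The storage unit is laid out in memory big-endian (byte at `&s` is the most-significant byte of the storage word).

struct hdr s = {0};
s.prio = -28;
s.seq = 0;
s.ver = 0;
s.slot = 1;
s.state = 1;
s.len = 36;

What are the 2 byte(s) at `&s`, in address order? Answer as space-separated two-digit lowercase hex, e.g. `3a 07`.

90 e4

prio (6b) val=-28 bits=0x24 at bit 10: 0x9000
seq (1b) val=0 bits=0x0 at bit 9: 0x9000
ver (1b) val=0 bits=0x0 at bit 8: 0x9000
slot (1b) val=1 bits=0x1 at bit 7: 0x9080
state (1b) val=1 bits=0x1 at bit 6: 0x90c0
len (6b) val=36 bits=0x24 at bit 0: 0x90e4
word = 0x90e4 → big-endian bytes:
  [0]=0x90  [1]=0xe4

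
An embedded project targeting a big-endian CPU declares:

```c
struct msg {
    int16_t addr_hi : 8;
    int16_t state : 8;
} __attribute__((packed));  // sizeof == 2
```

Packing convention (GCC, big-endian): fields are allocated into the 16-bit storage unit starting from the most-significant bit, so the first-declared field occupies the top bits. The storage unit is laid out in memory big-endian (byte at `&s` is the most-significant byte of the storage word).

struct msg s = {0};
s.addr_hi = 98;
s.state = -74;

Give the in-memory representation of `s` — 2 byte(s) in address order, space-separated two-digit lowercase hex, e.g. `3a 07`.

62 b6

addr_hi:8 = 98 → 0x62 << 8 → word 0x6200
state:8 = -74 → 0xb6 << 0 → word 0x62b6
word = 0x62b6 → big-endian bytes:
  [0]=0x62  [1]=0xb6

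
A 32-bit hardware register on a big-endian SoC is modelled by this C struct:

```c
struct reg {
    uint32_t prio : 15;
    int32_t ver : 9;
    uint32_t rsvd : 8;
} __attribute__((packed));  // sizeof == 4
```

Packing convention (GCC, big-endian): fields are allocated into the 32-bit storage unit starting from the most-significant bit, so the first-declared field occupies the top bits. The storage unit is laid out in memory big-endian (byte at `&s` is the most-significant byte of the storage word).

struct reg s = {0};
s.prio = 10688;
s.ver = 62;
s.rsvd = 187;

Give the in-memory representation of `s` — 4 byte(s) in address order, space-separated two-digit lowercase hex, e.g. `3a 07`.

53 80 3e bb

[17+:15] prio=10688 & 0x7fff = 0x29c0; word=0x53800000
[8+:9] ver=62 & 0x1ff = 0x3e; word=0x53803e00
[0+:8] rsvd=187 & 0xff = 0xbb; word=0x53803ebb
word = 0x53803ebb → big-endian bytes:
  [0]=0x53  [1]=0x80  [2]=0x3e  [3]=0xbb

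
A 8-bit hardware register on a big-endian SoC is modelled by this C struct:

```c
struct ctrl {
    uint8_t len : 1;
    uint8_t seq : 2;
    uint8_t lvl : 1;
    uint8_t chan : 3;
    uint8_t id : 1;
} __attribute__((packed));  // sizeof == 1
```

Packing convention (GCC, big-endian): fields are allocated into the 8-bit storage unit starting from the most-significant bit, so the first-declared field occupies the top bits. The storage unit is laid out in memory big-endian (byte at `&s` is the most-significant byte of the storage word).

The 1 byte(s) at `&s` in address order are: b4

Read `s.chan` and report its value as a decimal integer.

[0]=0xb4 (big-endian) → word 0xb4
len:1 @ bit 7 → (0xb4>>7)&0x1 = 0x1
seq:2 @ bit 5 → (0xb4>>5)&0x3 = 0x1
lvl:1 @ bit 4 → (0xb4>>4)&0x1 = 0x1
chan:3 @ bit 1 → (0xb4>>1)&0x7 = 0x2  ←
id:1 @ bit 0 → (0xb4>>0)&0x1 = 0x0

2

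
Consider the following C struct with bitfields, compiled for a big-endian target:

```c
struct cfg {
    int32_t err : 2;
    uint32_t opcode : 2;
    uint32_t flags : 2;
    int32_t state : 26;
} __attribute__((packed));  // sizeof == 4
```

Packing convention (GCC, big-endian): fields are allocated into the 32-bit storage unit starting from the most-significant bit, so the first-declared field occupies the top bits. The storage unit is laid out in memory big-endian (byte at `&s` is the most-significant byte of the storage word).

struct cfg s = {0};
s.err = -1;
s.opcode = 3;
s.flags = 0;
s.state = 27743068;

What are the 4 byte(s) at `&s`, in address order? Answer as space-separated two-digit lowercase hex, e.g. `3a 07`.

err:2 = -1 → 0x3 << 30 → word 0xc0000000
opcode:2 = 3 → 0x3 << 28 → word 0xf0000000
flags:2 = 0 → 0x0 << 26 → word 0xf0000000
state:26 = 27743068 → 0x1a7535c << 0 → word 0xf1a7535c
word = 0xf1a7535c → big-endian bytes:
  [0]=0xf1  [1]=0xa7  [2]=0x53  [3]=0x5c

f1 a7 53 5c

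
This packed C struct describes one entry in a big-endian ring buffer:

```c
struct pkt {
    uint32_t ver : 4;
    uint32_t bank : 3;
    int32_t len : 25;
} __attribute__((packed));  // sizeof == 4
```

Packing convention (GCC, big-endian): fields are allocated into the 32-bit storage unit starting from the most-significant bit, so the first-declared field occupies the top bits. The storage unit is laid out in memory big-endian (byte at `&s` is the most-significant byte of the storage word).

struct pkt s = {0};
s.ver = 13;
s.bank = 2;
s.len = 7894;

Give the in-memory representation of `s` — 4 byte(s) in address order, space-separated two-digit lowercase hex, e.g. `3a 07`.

ver:4 = 13 → 0xd << 28 → word 0xd0000000
bank:3 = 2 → 0x2 << 25 → word 0xd4000000
len:25 = 7894 → 0x1ed6 << 0 → word 0xd4001ed6
word = 0xd4001ed6 → big-endian bytes:
  [0]=0xd4  [1]=0x00  [2]=0x1e  [3]=0xd6

d4 00 1e d6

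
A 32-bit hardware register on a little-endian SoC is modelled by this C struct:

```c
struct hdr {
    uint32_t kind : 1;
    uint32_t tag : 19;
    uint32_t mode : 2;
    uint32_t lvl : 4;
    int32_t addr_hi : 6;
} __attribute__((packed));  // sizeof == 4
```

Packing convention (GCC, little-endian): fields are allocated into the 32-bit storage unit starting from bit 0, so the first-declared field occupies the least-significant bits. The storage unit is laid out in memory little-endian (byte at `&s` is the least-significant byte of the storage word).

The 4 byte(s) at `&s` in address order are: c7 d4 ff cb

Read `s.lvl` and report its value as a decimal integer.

[0]=0xc7 [1]=0xd4 [2]=0xff [3]=0xcb (little-endian) → word 0xcbffd4c7
kind:1 @ bit 0 → (0xcbffd4c7>>0)&0x1 = 0x1
tag:19 @ bit 1 → (0xcbffd4c7>>1)&0x7ffff = 0x7ea63
mode:2 @ bit 20 → (0xcbffd4c7>>20)&0x3 = 0x3
lvl:4 @ bit 22 → (0xcbffd4c7>>22)&0xf = 0xf  ←
addr_hi:6 @ bit 26 → (0xcbffd4c7>>26)&0x3f = 0x32

15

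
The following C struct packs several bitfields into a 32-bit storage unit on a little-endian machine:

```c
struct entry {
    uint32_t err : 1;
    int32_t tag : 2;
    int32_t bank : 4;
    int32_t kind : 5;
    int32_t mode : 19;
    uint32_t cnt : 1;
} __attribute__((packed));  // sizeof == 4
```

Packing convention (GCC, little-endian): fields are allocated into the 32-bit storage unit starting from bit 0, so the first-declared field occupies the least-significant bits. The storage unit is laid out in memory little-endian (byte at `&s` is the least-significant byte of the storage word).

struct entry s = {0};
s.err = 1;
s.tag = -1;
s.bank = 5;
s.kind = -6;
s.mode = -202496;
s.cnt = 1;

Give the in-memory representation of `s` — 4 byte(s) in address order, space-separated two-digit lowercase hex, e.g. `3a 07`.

err:1 = 1 → 0x1 << 0 → word 0x00000001
tag:2 = -1 → 0x3 << 1 → word 0x00000007
bank:4 = 5 → 0x5 << 3 → word 0x0000002f
kind:5 = -6 → 0x1a << 7 → word 0x00000d2f
mode:19 = -202496 → 0x4e900 << 12 → word 0x4e900d2f
cnt:1 = 1 → 0x1 << 31 → word 0xce900d2f
word = 0xce900d2f → little-endian bytes:
  [0]=0x2f  [1]=0x0d  [2]=0x90  [3]=0xce

2f 0d 90 ce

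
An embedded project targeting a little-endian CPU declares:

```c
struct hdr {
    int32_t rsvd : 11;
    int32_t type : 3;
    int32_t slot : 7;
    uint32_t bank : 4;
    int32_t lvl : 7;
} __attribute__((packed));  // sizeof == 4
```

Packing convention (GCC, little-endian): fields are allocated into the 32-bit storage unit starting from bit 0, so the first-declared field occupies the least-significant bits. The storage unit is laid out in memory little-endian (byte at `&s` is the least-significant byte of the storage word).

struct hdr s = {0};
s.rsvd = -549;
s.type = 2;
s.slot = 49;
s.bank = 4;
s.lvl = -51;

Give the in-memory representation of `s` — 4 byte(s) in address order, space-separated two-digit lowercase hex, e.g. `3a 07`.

db 55 8c 9a

rsvd:11 = -549 → 0x5db << 0 → word 0x000005db
type:3 = 2 → 0x2 << 11 → word 0x000015db
slot:7 = 49 → 0x31 << 14 → word 0x000c55db
bank:4 = 4 → 0x4 << 21 → word 0x008c55db
lvl:7 = -51 → 0x4d << 25 → word 0x9a8c55db
word = 0x9a8c55db → little-endian bytes:
  [0]=0xdb  [1]=0x55  [2]=0x8c  [3]=0x9a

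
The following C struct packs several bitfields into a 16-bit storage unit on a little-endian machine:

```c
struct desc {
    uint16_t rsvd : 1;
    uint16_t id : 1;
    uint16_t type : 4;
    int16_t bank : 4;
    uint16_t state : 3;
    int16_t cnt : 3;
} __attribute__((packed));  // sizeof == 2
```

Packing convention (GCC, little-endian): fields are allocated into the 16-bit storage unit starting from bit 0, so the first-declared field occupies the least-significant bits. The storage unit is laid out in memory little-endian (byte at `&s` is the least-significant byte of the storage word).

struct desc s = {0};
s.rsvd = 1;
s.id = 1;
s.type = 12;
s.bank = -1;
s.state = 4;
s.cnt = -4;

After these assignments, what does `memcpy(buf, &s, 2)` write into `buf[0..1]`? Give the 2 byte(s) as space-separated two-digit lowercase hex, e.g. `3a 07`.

f3 93

rsvd:1 = 1 → 0x1 << 0 → word 0x0001
id:1 = 1 → 0x1 << 1 → word 0x0003
type:4 = 12 → 0xc << 2 → word 0x0033
bank:4 = -1 → 0xf << 6 → word 0x03f3
state:3 = 4 → 0x4 << 10 → word 0x13f3
cnt:3 = -4 → 0x4 << 13 → word 0x93f3
word = 0x93f3 → little-endian bytes:
  [0]=0xf3  [1]=0x93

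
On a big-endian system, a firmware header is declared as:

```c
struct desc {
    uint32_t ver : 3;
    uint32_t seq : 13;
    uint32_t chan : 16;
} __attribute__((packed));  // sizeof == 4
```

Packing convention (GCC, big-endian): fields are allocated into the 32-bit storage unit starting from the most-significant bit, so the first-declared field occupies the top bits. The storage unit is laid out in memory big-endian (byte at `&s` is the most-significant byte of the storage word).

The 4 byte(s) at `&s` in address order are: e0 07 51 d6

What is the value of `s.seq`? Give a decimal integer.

7

[0]=0xe0 [1]=0x07 [2]=0x51 [3]=0xd6 (big-endian) → word 0xe00751d6
ver:3 @ bit 29 → (0xe00751d6>>29)&0x7 = 0x7
seq:13 @ bit 16 → (0xe00751d6>>16)&0x1fff = 0x7  ←
chan:16 @ bit 0 → (0xe00751d6>>0)&0xffff = 0x51d6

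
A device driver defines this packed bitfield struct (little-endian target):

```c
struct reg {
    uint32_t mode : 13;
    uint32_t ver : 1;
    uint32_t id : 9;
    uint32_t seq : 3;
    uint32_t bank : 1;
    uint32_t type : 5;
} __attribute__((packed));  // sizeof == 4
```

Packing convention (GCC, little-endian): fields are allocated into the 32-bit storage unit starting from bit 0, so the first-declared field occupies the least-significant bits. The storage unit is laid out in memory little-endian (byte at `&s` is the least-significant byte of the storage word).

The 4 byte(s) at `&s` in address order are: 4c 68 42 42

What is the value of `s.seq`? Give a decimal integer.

4

[0]=0x4c [1]=0x68 [2]=0x42 [3]=0x42 (little-endian) → word 0x4242684c
mode [0+:13] = (word>>0) & 0x1fff = 2124
ver [13+:1] = (word>>13) & 0x1 = 1
id [14+:9] = (word>>14) & 0x1ff = 265
seq [23+:3] = (word>>23) & 0x7 = 4  ←
bank [26+:1] = (word>>26) & 0x1 = 0
type [27+:5] = (word>>27) & 0x1f = 8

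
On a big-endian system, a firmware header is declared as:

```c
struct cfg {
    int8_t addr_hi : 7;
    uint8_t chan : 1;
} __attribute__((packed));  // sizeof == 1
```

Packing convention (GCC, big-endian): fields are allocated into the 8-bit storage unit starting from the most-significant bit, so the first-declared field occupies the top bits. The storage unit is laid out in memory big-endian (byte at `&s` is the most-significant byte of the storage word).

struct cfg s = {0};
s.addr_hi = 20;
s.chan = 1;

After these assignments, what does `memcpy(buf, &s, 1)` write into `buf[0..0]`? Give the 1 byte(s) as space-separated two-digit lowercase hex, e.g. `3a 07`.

29

addr_hi (7b) val=20 bits=0x14 at bit 1: 0x28
chan (1b) val=1 bits=0x1 at bit 0: 0x29
word = 0x29 → big-endian bytes:
  [0]=0x29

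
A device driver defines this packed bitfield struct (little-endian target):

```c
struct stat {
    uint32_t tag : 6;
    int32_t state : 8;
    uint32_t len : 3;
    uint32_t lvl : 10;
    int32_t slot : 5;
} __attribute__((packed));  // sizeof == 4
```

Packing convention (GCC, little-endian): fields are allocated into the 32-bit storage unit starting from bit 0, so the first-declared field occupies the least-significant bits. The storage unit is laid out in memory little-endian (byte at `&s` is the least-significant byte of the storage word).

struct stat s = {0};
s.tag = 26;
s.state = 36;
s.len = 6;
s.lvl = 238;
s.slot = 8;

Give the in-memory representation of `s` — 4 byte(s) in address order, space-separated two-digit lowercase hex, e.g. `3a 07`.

[0+:6] tag=26 & 0x3f = 0x1a; word=0x0000001a
[6+:8] state=36 & 0xff = 0x24; word=0x0000091a
[14+:3] len=6 & 0x7 = 0x6; word=0x0001891a
[17+:10] lvl=238 & 0x3ff = 0xee; word=0x01dd891a
[27+:5] slot=8 & 0x1f = 0x8; word=0x41dd891a
word = 0x41dd891a → little-endian bytes:
  [0]=0x1a  [1]=0x89  [2]=0xdd  [3]=0x41

1a 89 dd 41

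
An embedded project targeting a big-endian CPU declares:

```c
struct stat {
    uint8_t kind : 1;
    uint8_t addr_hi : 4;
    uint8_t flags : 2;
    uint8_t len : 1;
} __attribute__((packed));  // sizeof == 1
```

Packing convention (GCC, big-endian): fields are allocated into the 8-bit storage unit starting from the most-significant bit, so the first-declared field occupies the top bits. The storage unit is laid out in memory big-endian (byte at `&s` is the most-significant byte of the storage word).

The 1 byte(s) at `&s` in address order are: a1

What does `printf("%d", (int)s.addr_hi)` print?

[0]=0xa1 (big-endian) → word 0xa1
kind [7+:1] = (word>>7) & 0x1 = 1
addr_hi [3+:4] = (word>>3) & 0xf = 4  ←
flags [1+:2] = (word>>1) & 0x3 = 0
len [0+:1] = (word>>0) & 0x1 = 1

4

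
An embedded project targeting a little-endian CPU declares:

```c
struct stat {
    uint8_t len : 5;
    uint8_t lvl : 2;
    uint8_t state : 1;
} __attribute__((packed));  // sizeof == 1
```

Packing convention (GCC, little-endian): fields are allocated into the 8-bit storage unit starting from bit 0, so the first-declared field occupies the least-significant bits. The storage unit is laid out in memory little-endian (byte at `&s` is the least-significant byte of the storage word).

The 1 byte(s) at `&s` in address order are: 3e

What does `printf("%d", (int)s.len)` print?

30

[0]=0x3e (little-endian) → word 0x3e
len [0+:5] = (word>>0) & 0x1f = 30  ←
lvl [5+:2] = (word>>5) & 0x3 = 1
state [7+:1] = (word>>7) & 0x1 = 0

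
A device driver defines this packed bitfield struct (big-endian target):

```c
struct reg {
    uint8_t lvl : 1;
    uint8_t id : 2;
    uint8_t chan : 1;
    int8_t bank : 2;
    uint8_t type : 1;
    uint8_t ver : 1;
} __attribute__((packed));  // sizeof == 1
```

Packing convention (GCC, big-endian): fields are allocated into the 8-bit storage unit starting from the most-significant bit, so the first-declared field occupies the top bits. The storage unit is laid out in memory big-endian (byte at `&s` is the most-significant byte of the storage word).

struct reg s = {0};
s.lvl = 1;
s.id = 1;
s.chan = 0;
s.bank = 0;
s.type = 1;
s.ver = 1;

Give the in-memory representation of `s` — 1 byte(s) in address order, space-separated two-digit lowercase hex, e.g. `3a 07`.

lvl (1b) val=1 bits=0x1 at bit 7: 0x80
id (2b) val=1 bits=0x1 at bit 5: 0xa0
chan (1b) val=0 bits=0x0 at bit 4: 0xa0
bank (2b) val=0 bits=0x0 at bit 2: 0xa0
type (1b) val=1 bits=0x1 at bit 1: 0xa2
ver (1b) val=1 bits=0x1 at bit 0: 0xa3
word = 0xa3 → big-endian bytes:
  [0]=0xa3

a3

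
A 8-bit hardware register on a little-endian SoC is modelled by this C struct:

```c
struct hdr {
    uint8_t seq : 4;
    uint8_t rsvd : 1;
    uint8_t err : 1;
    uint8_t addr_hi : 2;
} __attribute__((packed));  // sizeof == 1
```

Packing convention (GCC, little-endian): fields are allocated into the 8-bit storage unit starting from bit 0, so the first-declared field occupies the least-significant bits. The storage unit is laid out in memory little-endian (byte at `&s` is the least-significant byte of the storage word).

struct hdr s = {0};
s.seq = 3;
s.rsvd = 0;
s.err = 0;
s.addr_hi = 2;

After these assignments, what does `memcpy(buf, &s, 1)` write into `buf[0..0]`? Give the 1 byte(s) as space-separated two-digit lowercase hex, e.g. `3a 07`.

[0+:4] seq=3 & 0xf = 0x3; word=0x03
[4+:1] rsvd=0 & 0x1 = 0x0; word=0x03
[5+:1] err=0 & 0x1 = 0x0; word=0x03
[6+:2] addr_hi=2 & 0x3 = 0x2; word=0x83
word = 0x83 → little-endian bytes:
  [0]=0x83

83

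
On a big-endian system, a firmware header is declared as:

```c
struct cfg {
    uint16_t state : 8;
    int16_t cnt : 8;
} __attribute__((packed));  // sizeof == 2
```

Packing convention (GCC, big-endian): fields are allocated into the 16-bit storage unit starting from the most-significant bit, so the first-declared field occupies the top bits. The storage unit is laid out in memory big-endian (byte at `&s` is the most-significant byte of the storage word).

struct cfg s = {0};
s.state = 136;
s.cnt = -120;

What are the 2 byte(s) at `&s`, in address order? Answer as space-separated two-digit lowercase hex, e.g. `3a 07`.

state:8 = 136 → 0x88 << 8 → word 0x8800
cnt:8 = -120 → 0x88 << 0 → word 0x8888
word = 0x8888 → big-endian bytes:
  [0]=0x88  [1]=0x88

88 88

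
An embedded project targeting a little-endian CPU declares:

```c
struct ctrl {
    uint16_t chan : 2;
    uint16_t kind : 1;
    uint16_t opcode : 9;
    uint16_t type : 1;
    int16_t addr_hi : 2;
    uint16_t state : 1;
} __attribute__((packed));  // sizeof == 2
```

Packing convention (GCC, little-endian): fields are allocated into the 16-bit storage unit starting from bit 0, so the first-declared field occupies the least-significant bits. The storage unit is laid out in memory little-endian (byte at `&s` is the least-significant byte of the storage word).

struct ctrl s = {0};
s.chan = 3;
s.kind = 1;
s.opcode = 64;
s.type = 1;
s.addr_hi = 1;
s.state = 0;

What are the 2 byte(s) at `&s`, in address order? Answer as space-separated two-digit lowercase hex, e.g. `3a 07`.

07 32

chan:2 = 3 → 0x3 << 0 → word 0x0003
kind:1 = 1 → 0x1 << 2 → word 0x0007
opcode:9 = 64 → 0x40 << 3 → word 0x0207
type:1 = 1 → 0x1 << 12 → word 0x1207
addr_hi:2 = 1 → 0x1 << 13 → word 0x3207
state:1 = 0 → 0x0 << 15 → word 0x3207
word = 0x3207 → little-endian bytes:
  [0]=0x07  [1]=0x32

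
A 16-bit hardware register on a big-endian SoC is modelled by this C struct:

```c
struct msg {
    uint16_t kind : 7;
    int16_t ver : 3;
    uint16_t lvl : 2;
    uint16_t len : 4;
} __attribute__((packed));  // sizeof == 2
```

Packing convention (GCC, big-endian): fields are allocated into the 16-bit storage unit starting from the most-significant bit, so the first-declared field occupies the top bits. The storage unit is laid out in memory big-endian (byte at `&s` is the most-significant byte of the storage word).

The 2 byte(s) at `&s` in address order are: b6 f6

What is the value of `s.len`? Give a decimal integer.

[0]=0xb6 [1]=0xf6 (big-endian) → word 0xb6f6
kind [9+:7] = (word>>9) & 0x7f = 91
ver [6+:3] = (word>>6) & 0x7 = 3
lvl [4+:2] = (word>>4) & 0x3 = 3
len [0+:4] = (word>>0) & 0xf = 6  ←

6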